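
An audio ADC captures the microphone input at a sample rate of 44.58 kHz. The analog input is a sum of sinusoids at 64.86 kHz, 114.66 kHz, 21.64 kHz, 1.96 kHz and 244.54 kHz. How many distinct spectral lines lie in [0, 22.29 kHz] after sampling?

fs/2 = 22.29 kHz.
64.86 kHz mod fs = 20.28 kHz.
20.28 kHz ≤ fs/2 = 22.29 kHz, appears at 20.28 kHz.
114.66 kHz mod fs = 25.5 kHz.
25.5 kHz > fs/2 = 22.29 kHz, folds to fs − 25.5 kHz = 19.08 kHz.
21.64 kHz ≤ fs/2 = 22.29 kHz, passes unchanged.
1.96 kHz ≤ fs/2 = 22.29 kHz, passes unchanged.
244.54 kHz mod fs = 21.64 kHz.
21.64 kHz ≤ fs/2 = 22.29 kHz, appears at 21.64 kHz.
Distinct values: {1.96 kHz, 19.08 kHz, 20.28 kHz, 21.64 kHz} → 4.

4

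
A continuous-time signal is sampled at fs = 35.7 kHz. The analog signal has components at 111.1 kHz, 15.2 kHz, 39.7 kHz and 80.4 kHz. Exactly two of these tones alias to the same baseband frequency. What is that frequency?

fs/2 = 17.85 kHz.
111.1 kHz mod fs = 4 kHz.
4 kHz ≤ fs/2 = 17.85 kHz, appears at 4 kHz.
15.2 kHz ≤ fs/2 = 17.85 kHz, passes unchanged.
39.7 kHz mod fs = 4 kHz.
4 kHz ≤ fs/2 = 17.85 kHz, appears at 4 kHz.
80.4 kHz mod fs = 9 kHz.
9 kHz ≤ fs/2 = 17.85 kHz, appears at 9 kHz.
39.7 kHz and 111.1 kHz both map to 4 kHz.

4 kHz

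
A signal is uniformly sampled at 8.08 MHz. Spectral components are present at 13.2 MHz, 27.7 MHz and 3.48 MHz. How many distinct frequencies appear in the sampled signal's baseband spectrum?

fs/2 = 4.04 MHz.
13.2 MHz mod fs = 5.12 MHz.
5.12 MHz > fs/2 = 4.04 MHz, folds to fs − 5.12 MHz = 2.96 MHz.
27.7 MHz mod fs = 3.46 MHz.
3.46 MHz ≤ fs/2 = 4.04 MHz, appears at 3.46 MHz.
3.48 MHz ≤ fs/2 = 4.04 MHz, passes unchanged.
Distinct values: {2.96 MHz, 3.46 MHz, 3.48 MHz} → 3.

3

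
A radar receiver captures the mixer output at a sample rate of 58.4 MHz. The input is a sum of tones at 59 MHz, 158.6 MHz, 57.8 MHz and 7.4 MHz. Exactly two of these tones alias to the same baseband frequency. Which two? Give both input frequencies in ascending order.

57.8 MHz, 59 MHz

fs/2 = 29.2 MHz.
59 MHz mod fs = 0.6 MHz.
0.6 MHz ≤ fs/2 = 29.2 MHz, appears at 0.6 MHz.
158.6 MHz mod fs = 41.8 MHz.
41.8 MHz > fs/2 = 29.2 MHz, folds to fs − 41.8 MHz = 16.6 MHz.
57.8 MHz > fs/2 = 29.2 MHz, folds to fs − 57.8 MHz = 0.6 MHz.
7.4 MHz ≤ fs/2 = 29.2 MHz, passes unchanged.
57.8 MHz and 59 MHz both map to 0.6 MHz.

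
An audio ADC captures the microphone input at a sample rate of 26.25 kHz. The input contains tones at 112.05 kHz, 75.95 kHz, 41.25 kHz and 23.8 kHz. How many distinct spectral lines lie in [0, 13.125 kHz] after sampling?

4

fs/2 = 13.125 kHz.
112.05 kHz mod fs = 7.05 kHz.
7.05 kHz ≤ fs/2 = 13.125 kHz, appears at 7.05 kHz.
75.95 kHz mod fs = 23.45 kHz.
23.45 kHz > fs/2 = 13.125 kHz, folds to fs − 23.45 kHz = 2.8 kHz.
41.25 kHz mod fs = 15 kHz.
15 kHz > fs/2 = 13.125 kHz, folds to fs − 15 kHz = 11.25 kHz.
23.8 kHz > fs/2 = 13.125 kHz, folds to fs − 23.8 kHz = 2.45 kHz.
Distinct values: {2.45 kHz, 2.8 kHz, 7.05 kHz, 11.25 kHz} → 4.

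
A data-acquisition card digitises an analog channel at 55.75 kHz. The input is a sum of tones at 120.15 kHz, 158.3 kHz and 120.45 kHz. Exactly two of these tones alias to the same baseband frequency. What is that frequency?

fs/2 = 27.875 kHz.
120.15 kHz mod fs = 8.65 kHz.
8.65 kHz ≤ fs/2 = 27.875 kHz, appears at 8.65 kHz.
158.3 kHz mod fs = 46.8 kHz.
46.8 kHz > fs/2 = 27.875 kHz, folds to fs − 46.8 kHz = 8.95 kHz.
120.45 kHz mod fs = 8.95 kHz.
8.95 kHz ≤ fs/2 = 27.875 kHz, appears at 8.95 kHz.
120.45 kHz and 158.3 kHz both map to 8.95 kHz.

8.95 kHz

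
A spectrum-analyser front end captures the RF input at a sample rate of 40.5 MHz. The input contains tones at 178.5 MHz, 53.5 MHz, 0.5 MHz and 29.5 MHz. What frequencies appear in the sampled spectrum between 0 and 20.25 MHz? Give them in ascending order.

0.5 MHz, 11 MHz, 13 MHz, 16.5 MHz

fs/2 = 20.25 MHz.
178.5 MHz mod fs = 16.5 MHz.
16.5 MHz ≤ fs/2 = 20.25 MHz, appears at 16.5 MHz.
53.5 MHz mod fs = 13 MHz.
13 MHz ≤ fs/2 = 20.25 MHz, appears at 13 MHz.
0.5 MHz ≤ fs/2 = 20.25 MHz, passes unchanged.
29.5 MHz > fs/2 = 20.25 MHz, folds to fs − 29.5 MHz = 11 MHz.
Distinct values: {0.5 MHz, 11 MHz, 13 MHz, 16.5 MHz}.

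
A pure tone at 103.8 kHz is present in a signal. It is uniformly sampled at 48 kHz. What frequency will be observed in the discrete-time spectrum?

103.8 kHz mod fs = 7.8 kHz.
7.8 kHz ≤ fs/2 = 24 kHz, appears at 7.8 kHz.

7.8 kHz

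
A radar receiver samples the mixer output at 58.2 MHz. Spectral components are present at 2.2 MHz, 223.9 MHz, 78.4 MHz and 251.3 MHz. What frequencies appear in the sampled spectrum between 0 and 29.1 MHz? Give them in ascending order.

fs/2 = 29.1 MHz.
2.2 MHz ≤ fs/2 = 29.1 MHz, passes unchanged.
223.9 MHz mod fs = 49.3 MHz.
49.3 MHz > fs/2 = 29.1 MHz, folds to fs − 49.3 MHz = 8.9 MHz.
78.4 MHz mod fs = 20.2 MHz.
20.2 MHz ≤ fs/2 = 29.1 MHz, appears at 20.2 MHz.
251.3 MHz mod fs = 18.5 MHz.
18.5 MHz ≤ fs/2 = 29.1 MHz, appears at 18.5 MHz.
Distinct values: {2.2 MHz, 8.9 MHz, 18.5 MHz, 20.2 MHz}.

2.2 MHz, 8.9 MHz, 18.5 MHz, 20.2 MHz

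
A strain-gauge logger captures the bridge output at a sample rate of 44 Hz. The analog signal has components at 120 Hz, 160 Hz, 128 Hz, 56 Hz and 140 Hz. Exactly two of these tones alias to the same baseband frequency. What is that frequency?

12 Hz

fs/2 = 22 Hz.
120 Hz mod fs = 32 Hz.
32 Hz > fs/2 = 22 Hz, folds to fs − 32 Hz = 12 Hz.
160 Hz mod fs = 28 Hz.
28 Hz > fs/2 = 22 Hz, folds to fs − 28 Hz = 16 Hz.
128 Hz mod fs = 40 Hz.
40 Hz > fs/2 = 22 Hz, folds to fs − 40 Hz = 4 Hz.
56 Hz mod fs = 12 Hz.
12 Hz ≤ fs/2 = 22 Hz, appears at 12 Hz.
140 Hz mod fs = 8 Hz.
8 Hz ≤ fs/2 = 22 Hz, appears at 8 Hz.
56 Hz and 120 Hz both map to 12 Hz.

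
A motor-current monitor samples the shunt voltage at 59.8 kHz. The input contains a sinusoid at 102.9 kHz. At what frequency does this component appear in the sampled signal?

16.7 kHz

102.9 kHz mod fs = 43.1 kHz.
43.1 kHz > fs/2 = 29.9 kHz, folds to fs − 43.1 kHz = 16.7 kHz.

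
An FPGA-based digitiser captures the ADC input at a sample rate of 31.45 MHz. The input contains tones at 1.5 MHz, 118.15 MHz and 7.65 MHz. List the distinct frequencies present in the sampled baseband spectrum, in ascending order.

1.5 MHz, 7.65 MHz

fs/2 = 15.725 MHz.
1.5 MHz ≤ fs/2 = 15.725 MHz, passes unchanged.
118.15 MHz mod fs = 23.8 MHz.
23.8 MHz > fs/2 = 15.725 MHz, folds to fs − 23.8 MHz = 7.65 MHz.
7.65 MHz ≤ fs/2 = 15.725 MHz, passes unchanged.
Distinct values: {1.5 MHz, 7.65 MHz}.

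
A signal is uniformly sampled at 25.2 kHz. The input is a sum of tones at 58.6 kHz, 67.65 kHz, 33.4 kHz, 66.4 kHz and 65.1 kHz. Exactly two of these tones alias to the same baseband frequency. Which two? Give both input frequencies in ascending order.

33.4 kHz, 58.6 kHz

fs/2 = 12.6 kHz.
58.6 kHz mod fs = 8.2 kHz.
8.2 kHz ≤ fs/2 = 12.6 kHz, appears at 8.2 kHz.
67.65 kHz mod fs = 17.25 kHz.
17.25 kHz > fs/2 = 12.6 kHz, folds to fs − 17.25 kHz = 7.95 kHz.
33.4 kHz mod fs = 8.2 kHz.
8.2 kHz ≤ fs/2 = 12.6 kHz, appears at 8.2 kHz.
66.4 kHz mod fs = 16 kHz.
16 kHz > fs/2 = 12.6 kHz, folds to fs − 16 kHz = 9.2 kHz.
65.1 kHz mod fs = 14.7 kHz.
14.7 kHz > fs/2 = 12.6 kHz, folds to fs − 14.7 kHz = 10.5 kHz.
33.4 kHz and 58.6 kHz both map to 8.2 kHz.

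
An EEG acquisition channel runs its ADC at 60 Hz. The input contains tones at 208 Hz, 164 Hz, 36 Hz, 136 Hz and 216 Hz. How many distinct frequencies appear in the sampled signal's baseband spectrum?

3

fs/2 = 30 Hz.
208 Hz mod fs = 28 Hz.
28 Hz ≤ fs/2 = 30 Hz, appears at 28 Hz.
164 Hz mod fs = 44 Hz.
44 Hz > fs/2 = 30 Hz, folds to fs − 44 Hz = 16 Hz.
36 Hz > fs/2 = 30 Hz, folds to fs − 36 Hz = 24 Hz.
136 Hz mod fs = 16 Hz.
16 Hz ≤ fs/2 = 30 Hz, appears at 16 Hz.
216 Hz mod fs = 36 Hz.
36 Hz > fs/2 = 30 Hz, folds to fs − 36 Hz = 24 Hz.
Distinct values: {16 Hz, 24 Hz, 28 Hz} → 3.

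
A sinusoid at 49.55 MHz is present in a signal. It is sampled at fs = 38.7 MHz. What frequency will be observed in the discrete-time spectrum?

10.85 MHz

49.55 MHz mod fs = 10.85 MHz.
10.85 MHz ≤ fs/2 = 19.35 MHz, appears at 10.85 MHz.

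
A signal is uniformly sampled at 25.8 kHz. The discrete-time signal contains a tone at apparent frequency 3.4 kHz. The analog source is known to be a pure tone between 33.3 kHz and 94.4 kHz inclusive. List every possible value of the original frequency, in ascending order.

48.2 kHz, 55 kHz, 74 kHz, 80.8 kHz

Frequencies that alias to 3.4 kHz are k·fs ± 3.4 kHz for integer k ≥ 0.
k=0: 3.4 kHz.
k=1: 22.4 kHz, 29.2 kHz.
k=2: 48.2 kHz, 55 kHz.
k=3: 74 kHz, 80.8 kHz.
k=4: 99.8 kHz, 106.6 kHz.
Within [33.3 kHz, 94.4 kHz]: 48.2 kHz, 55 kHz, 74 kHz, 80.8 kHz.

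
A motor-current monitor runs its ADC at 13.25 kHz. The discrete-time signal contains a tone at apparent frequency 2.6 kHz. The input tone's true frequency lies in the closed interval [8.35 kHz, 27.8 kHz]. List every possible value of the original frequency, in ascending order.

Frequencies that alias to 2.6 kHz are k·fs ± 2.6 kHz for integer k ≥ 0.
k=0: 2.6 kHz.
k=1: 10.65 kHz, 15.85 kHz.
k=2: 23.9 kHz, 29.1 kHz.
k=3: 37.15 kHz, 42.35 kHz.
Within [8.35 kHz, 27.8 kHz]: 10.65 kHz, 15.85 kHz, 23.9 kHz.

10.65 kHz, 15.85 kHz, 23.9 kHz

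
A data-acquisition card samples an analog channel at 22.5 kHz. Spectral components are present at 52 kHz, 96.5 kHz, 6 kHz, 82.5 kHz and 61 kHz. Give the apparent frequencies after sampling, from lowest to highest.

fs/2 = 11.25 kHz.
52 kHz mod fs = 7 kHz.
7 kHz ≤ fs/2 = 11.25 kHz, appears at 7 kHz.
96.5 kHz mod fs = 6.5 kHz.
6.5 kHz ≤ fs/2 = 11.25 kHz, appears at 6.5 kHz.
6 kHz ≤ fs/2 = 11.25 kHz, passes unchanged.
82.5 kHz mod fs = 15 kHz.
15 kHz > fs/2 = 11.25 kHz, folds to fs − 15 kHz = 7.5 kHz.
61 kHz mod fs = 16 kHz.
16 kHz > fs/2 = 11.25 kHz, folds to fs − 16 kHz = 6.5 kHz.
Distinct values: {6 kHz, 6.5 kHz, 7 kHz, 7.5 kHz}.

6 kHz, 6.5 kHz, 7 kHz, 7.5 kHz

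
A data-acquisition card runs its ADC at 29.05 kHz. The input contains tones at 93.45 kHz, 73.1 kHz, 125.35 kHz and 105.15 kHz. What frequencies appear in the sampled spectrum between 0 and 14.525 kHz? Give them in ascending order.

fs/2 = 14.525 kHz.
93.45 kHz mod fs = 6.3 kHz.
6.3 kHz ≤ fs/2 = 14.525 kHz, appears at 6.3 kHz.
73.1 kHz mod fs = 15 kHz.
15 kHz > fs/2 = 14.525 kHz, folds to fs − 15 kHz = 14.05 kHz.
125.35 kHz mod fs = 9.15 kHz.
9.15 kHz ≤ fs/2 = 14.525 kHz, appears at 9.15 kHz.
105.15 kHz mod fs = 18 kHz.
18 kHz > fs/2 = 14.525 kHz, folds to fs − 18 kHz = 11.05 kHz.
Distinct values: {6.3 kHz, 9.15 kHz, 11.05 kHz, 14.05 kHz}.

6.3 kHz, 9.15 kHz, 11.05 kHz, 14.05 kHz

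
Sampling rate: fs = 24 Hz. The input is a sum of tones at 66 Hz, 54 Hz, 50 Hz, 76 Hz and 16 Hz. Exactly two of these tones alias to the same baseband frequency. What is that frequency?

fs/2 = 12 Hz.
66 Hz mod fs = 18 Hz.
18 Hz > fs/2 = 12 Hz, folds to fs − 18 Hz = 6 Hz.
54 Hz mod fs = 6 Hz.
6 Hz ≤ fs/2 = 12 Hz, appears at 6 Hz.
50 Hz mod fs = 2 Hz.
2 Hz ≤ fs/2 = 12 Hz, appears at 2 Hz.
76 Hz mod fs = 4 Hz.
4 Hz ≤ fs/2 = 12 Hz, appears at 4 Hz.
16 Hz > fs/2 = 12 Hz, folds to fs − 16 Hz = 8 Hz.
54 Hz and 66 Hz both map to 6 Hz.

6 Hz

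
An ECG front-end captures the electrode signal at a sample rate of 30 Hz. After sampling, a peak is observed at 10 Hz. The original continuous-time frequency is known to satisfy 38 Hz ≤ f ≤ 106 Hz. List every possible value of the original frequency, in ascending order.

Frequencies that alias to 10 Hz are k·fs ± 10 Hz for integer k ≥ 0.
k=0: 10 Hz.
k=1: 20 Hz, 40 Hz.
k=2: 50 Hz, 70 Hz.
k=3: 80 Hz, 100 Hz.
k=4: 110 Hz, 130 Hz.
Within [38 Hz, 106 Hz]: 40 Hz, 50 Hz, 70 Hz, 80 Hz, 100 Hz.

40 Hz, 50 Hz, 70 Hz, 80 Hz, 100 Hz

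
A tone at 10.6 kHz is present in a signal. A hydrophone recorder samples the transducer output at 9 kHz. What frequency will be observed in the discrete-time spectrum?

1.6 kHz

10.6 kHz mod fs = 1.6 kHz.
1.6 kHz ≤ fs/2 = 4.5 kHz, appears at 1.6 kHz.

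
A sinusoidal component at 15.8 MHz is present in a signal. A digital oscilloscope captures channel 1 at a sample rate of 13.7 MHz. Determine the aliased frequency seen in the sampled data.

2.1 MHz

15.8 MHz mod fs = 2.1 MHz.
2.1 MHz ≤ fs/2 = 6.85 MHz, appears at 2.1 MHz.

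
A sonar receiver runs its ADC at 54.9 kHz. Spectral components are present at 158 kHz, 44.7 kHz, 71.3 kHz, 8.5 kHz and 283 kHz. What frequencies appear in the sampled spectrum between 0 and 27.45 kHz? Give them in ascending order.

6.7 kHz, 8.5 kHz, 10.2 kHz, 16.4 kHz

fs/2 = 27.45 kHz.
158 kHz mod fs = 48.2 kHz.
48.2 kHz > fs/2 = 27.45 kHz, folds to fs − 48.2 kHz = 6.7 kHz.
44.7 kHz > fs/2 = 27.45 kHz, folds to fs − 44.7 kHz = 10.2 kHz.
71.3 kHz mod fs = 16.4 kHz.
16.4 kHz ≤ fs/2 = 27.45 kHz, appears at 16.4 kHz.
8.5 kHz ≤ fs/2 = 27.45 kHz, passes unchanged.
283 kHz mod fs = 8.5 kHz.
8.5 kHz ≤ fs/2 = 27.45 kHz, appears at 8.5 kHz.
Distinct values: {6.7 kHz, 8.5 kHz, 10.2 kHz, 16.4 kHz}.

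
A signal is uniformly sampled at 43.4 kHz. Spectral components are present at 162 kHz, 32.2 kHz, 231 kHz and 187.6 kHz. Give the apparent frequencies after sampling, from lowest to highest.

fs/2 = 21.7 kHz.
162 kHz mod fs = 31.8 kHz.
31.8 kHz > fs/2 = 21.7 kHz, folds to fs − 31.8 kHz = 11.6 kHz.
32.2 kHz > fs/2 = 21.7 kHz, folds to fs − 32.2 kHz = 11.2 kHz.
231 kHz mod fs = 14 kHz.
14 kHz ≤ fs/2 = 21.7 kHz, appears at 14 kHz.
187.6 kHz mod fs = 14 kHz.
14 kHz ≤ fs/2 = 21.7 kHz, appears at 14 kHz.
Distinct values: {11.2 kHz, 11.6 kHz, 14 kHz}.

11.2 kHz, 11.6 kHz, 14 kHz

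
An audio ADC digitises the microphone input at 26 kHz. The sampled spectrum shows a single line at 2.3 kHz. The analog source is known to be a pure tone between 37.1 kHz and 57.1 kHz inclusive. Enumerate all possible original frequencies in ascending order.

49.7 kHz, 54.3 kHz

Frequencies that alias to 2.3 kHz are k·fs ± 2.3 kHz for integer k ≥ 0.
k=0: 2.3 kHz.
k=1: 23.7 kHz, 28.3 kHz.
k=2: 49.7 kHz, 54.3 kHz.
k=3: 75.7 kHz, 80.3 kHz.
Within [37.1 kHz, 57.1 kHz]: 49.7 kHz, 54.3 kHz.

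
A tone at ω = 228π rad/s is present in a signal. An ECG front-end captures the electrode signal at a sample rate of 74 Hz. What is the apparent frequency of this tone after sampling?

34 Hz

ω = 228π rad/s → f = ω/(2π) = 114 Hz.
114 Hz mod fs = 40 Hz.
40 Hz > fs/2 = 37 Hz, folds to fs − 40 Hz = 34 Hz.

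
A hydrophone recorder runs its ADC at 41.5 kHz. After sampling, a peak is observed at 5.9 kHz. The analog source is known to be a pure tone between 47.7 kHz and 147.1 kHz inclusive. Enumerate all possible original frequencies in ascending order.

77.1 kHz, 88.9 kHz, 118.6 kHz, 130.4 kHz

Frequencies that alias to 5.9 kHz are k·fs ± 5.9 kHz for integer k ≥ 0.
k=0: 5.9 kHz.
k=1: 35.6 kHz, 47.4 kHz.
k=2: 77.1 kHz, 88.9 kHz.
k=3: 118.6 kHz, 130.4 kHz.
k=4: 160.1 kHz, 171.9 kHz.
Within [47.7 kHz, 147.1 kHz]: 77.1 kHz, 88.9 kHz, 118.6 kHz, 130.4 kHz.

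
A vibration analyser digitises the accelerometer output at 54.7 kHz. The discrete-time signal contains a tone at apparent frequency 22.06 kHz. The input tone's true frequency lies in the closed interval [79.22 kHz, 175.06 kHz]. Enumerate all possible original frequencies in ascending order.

87.34 kHz, 131.46 kHz, 142.04 kHz

Frequencies that alias to 22.06 kHz are k·fs ± 22.06 kHz for integer k ≥ 0.
k=0: 22.06 kHz.
k=1: 32.64 kHz, 76.76 kHz.
k=2: 87.34 kHz, 131.46 kHz.
k=3: 142.04 kHz, 186.16 kHz.
k=4: 196.74 kHz, 240.86 kHz.
Within [79.22 kHz, 175.06 kHz]: 87.34 kHz, 131.46 kHz, 142.04 kHz.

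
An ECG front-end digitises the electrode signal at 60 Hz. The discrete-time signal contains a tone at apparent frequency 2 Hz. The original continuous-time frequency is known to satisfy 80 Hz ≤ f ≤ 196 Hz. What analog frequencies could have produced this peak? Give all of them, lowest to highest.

Frequencies that alias to 2 Hz are k·fs ± 2 Hz for integer k ≥ 0.
k=0: 2 Hz.
k=1: 58 Hz, 62 Hz.
k=2: 118 Hz, 122 Hz.
k=3: 178 Hz, 182 Hz.
k=4: 238 Hz, 242 Hz.
Within [80 Hz, 196 Hz]: 118 Hz, 122 Hz, 178 Hz, 182 Hz.

118 Hz, 122 Hz, 178 Hz, 182 Hz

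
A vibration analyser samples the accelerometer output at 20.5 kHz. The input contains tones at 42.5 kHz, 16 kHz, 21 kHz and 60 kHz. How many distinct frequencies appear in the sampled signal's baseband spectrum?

3

fs/2 = 10.25 kHz.
42.5 kHz mod fs = 1.5 kHz.
1.5 kHz ≤ fs/2 = 10.25 kHz, appears at 1.5 kHz.
16 kHz > fs/2 = 10.25 kHz, folds to fs − 16 kHz = 4.5 kHz.
21 kHz mod fs = 0.5 kHz.
0.5 kHz ≤ fs/2 = 10.25 kHz, appears at 0.5 kHz.
60 kHz mod fs = 19 kHz.
19 kHz > fs/2 = 10.25 kHz, folds to fs − 19 kHz = 1.5 kHz.
Distinct values: {0.5 kHz, 1.5 kHz, 4.5 kHz} → 3.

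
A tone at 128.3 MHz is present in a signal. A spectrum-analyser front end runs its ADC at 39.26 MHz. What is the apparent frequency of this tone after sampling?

10.52 MHz

128.3 MHz mod fs = 10.52 MHz.
10.52 MHz ≤ fs/2 = 19.63 MHz, appears at 10.52 MHz.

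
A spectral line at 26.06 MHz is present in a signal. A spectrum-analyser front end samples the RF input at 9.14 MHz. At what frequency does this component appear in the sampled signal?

1.36 MHz

26.06 MHz mod fs = 7.78 MHz.
7.78 MHz > fs/2 = 4.57 MHz, folds to fs − 7.78 MHz = 1.36 MHz.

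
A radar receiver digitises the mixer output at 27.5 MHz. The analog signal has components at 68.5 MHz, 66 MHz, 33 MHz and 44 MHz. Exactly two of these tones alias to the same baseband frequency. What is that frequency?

11 MHz

fs/2 = 13.75 MHz.
68.5 MHz mod fs = 13.5 MHz.
13.5 MHz ≤ fs/2 = 13.75 MHz, appears at 13.5 MHz.
66 MHz mod fs = 11 MHz.
11 MHz ≤ fs/2 = 13.75 MHz, appears at 11 MHz.
33 MHz mod fs = 5.5 MHz.
5.5 MHz ≤ fs/2 = 13.75 MHz, appears at 5.5 MHz.
44 MHz mod fs = 16.5 MHz.
16.5 MHz > fs/2 = 13.75 MHz, folds to fs − 16.5 MHz = 11 MHz.
44 MHz and 66 MHz both map to 11 MHz.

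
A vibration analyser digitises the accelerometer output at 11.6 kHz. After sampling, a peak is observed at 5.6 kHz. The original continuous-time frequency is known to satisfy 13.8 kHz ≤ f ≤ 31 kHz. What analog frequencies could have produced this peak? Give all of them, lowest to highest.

Frequencies that alias to 5.6 kHz are k·fs ± 5.6 kHz for integer k ≥ 0.
k=0: 5.6 kHz.
k=1: 6 kHz, 17.2 kHz.
k=2: 17.6 kHz, 28.8 kHz.
k=3: 29.2 kHz, 40.4 kHz.
k=4: 40.8 kHz, 52 kHz.
Within [13.8 kHz, 31 kHz]: 17.2 kHz, 17.6 kHz, 28.8 kHz, 29.2 kHz.

17.2 kHz, 17.6 kHz, 28.8 kHz, 29.2 kHz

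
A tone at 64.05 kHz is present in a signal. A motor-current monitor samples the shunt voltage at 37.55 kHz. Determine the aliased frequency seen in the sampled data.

11.05 kHz

64.05 kHz mod fs = 26.5 kHz.
26.5 kHz > fs/2 = 18.775 kHz, folds to fs − 26.5 kHz = 11.05 kHz.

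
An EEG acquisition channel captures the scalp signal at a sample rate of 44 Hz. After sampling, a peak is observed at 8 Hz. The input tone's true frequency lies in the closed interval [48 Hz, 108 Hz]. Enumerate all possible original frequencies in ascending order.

Frequencies that alias to 8 Hz are k·fs ± 8 Hz for integer k ≥ 0.
k=0: 8 Hz.
k=1: 36 Hz, 52 Hz.
k=2: 80 Hz, 96 Hz.
k=3: 124 Hz, 140 Hz.
Within [48 Hz, 108 Hz]: 52 Hz, 80 Hz, 96 Hz.

52 Hz, 80 Hz, 96 Hz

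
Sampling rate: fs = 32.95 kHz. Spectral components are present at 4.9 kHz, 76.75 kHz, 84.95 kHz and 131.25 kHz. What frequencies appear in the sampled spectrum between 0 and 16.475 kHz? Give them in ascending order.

0.55 kHz, 4.9 kHz, 10.85 kHz, 13.9 kHz

fs/2 = 16.475 kHz.
4.9 kHz ≤ fs/2 = 16.475 kHz, passes unchanged.
76.75 kHz mod fs = 10.85 kHz.
10.85 kHz ≤ fs/2 = 16.475 kHz, appears at 10.85 kHz.
84.95 kHz mod fs = 19.05 kHz.
19.05 kHz > fs/2 = 16.475 kHz, folds to fs − 19.05 kHz = 13.9 kHz.
131.25 kHz mod fs = 32.4 kHz.
32.4 kHz > fs/2 = 16.475 kHz, folds to fs − 32.4 kHz = 0.55 kHz.
Distinct values: {0.55 kHz, 4.9 kHz, 10.85 kHz, 13.9 kHz}.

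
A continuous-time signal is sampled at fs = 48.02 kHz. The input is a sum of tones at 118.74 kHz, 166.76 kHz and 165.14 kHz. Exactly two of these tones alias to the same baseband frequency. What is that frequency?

fs/2 = 24.01 kHz.
118.74 kHz mod fs = 22.7 kHz.
22.7 kHz ≤ fs/2 = 24.01 kHz, appears at 22.7 kHz.
166.76 kHz mod fs = 22.7 kHz.
22.7 kHz ≤ fs/2 = 24.01 kHz, appears at 22.7 kHz.
165.14 kHz mod fs = 21.08 kHz.
21.08 kHz ≤ fs/2 = 24.01 kHz, appears at 21.08 kHz.
118.74 kHz and 166.76 kHz both map to 22.7 kHz.

22.7 kHz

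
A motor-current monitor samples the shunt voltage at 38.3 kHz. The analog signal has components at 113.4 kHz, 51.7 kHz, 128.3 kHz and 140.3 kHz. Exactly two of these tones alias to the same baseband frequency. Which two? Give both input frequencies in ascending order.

51.7 kHz, 128.3 kHz

fs/2 = 19.15 kHz.
113.4 kHz mod fs = 36.8 kHz.
36.8 kHz > fs/2 = 19.15 kHz, folds to fs − 36.8 kHz = 1.5 kHz.
51.7 kHz mod fs = 13.4 kHz.
13.4 kHz ≤ fs/2 = 19.15 kHz, appears at 13.4 kHz.
128.3 kHz mod fs = 13.4 kHz.
13.4 kHz ≤ fs/2 = 19.15 kHz, appears at 13.4 kHz.
140.3 kHz mod fs = 25.4 kHz.
25.4 kHz > fs/2 = 19.15 kHz, folds to fs − 25.4 kHz = 12.9 kHz.
51.7 kHz and 128.3 kHz both map to 13.4 kHz.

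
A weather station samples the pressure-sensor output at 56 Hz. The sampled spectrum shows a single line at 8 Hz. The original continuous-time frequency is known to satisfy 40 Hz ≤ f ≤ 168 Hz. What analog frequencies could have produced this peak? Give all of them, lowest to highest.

48 Hz, 64 Hz, 104 Hz, 120 Hz, 160 Hz

Frequencies that alias to 8 Hz are k·fs ± 8 Hz for integer k ≥ 0.
k=0: 8 Hz.
k=1: 48 Hz, 64 Hz.
k=2: 104 Hz, 120 Hz.
k=3: 160 Hz, 176 Hz.
k=4: 216 Hz, 232 Hz.
Within [40 Hz, 168 Hz]: 48 Hz, 64 Hz, 104 Hz, 120 Hz, 160 Hz.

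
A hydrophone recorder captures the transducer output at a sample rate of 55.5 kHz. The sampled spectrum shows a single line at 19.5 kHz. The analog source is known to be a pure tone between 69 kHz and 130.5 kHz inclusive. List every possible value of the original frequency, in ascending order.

Frequencies that alias to 19.5 kHz are k·fs ± 19.5 kHz for integer k ≥ 0.
k=0: 19.5 kHz.
k=1: 36 kHz, 75 kHz.
k=2: 91.5 kHz, 130.5 kHz.
k=3: 147 kHz, 186 kHz.
Within [69 kHz, 130.5 kHz]: 75 kHz, 91.5 kHz, 130.5 kHz.

75 kHz, 91.5 kHz, 130.5 kHz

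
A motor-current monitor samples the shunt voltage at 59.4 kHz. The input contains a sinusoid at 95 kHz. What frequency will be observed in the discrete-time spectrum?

95 kHz mod fs = 35.6 kHz.
35.6 kHz > fs/2 = 29.7 kHz, folds to fs − 35.6 kHz = 23.8 kHz.

23.8 kHz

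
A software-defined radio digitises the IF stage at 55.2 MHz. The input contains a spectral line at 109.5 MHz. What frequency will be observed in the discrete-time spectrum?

0.9 MHz

109.5 MHz mod fs = 54.3 MHz.
54.3 MHz > fs/2 = 27.6 MHz, folds to fs − 54.3 MHz = 0.9 MHz.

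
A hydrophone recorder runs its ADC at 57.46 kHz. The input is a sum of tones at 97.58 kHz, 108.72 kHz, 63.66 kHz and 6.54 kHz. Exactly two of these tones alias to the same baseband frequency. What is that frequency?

fs/2 = 28.73 kHz.
97.58 kHz mod fs = 40.12 kHz.
40.12 kHz > fs/2 = 28.73 kHz, folds to fs − 40.12 kHz = 17.34 kHz.
108.72 kHz mod fs = 51.26 kHz.
51.26 kHz > fs/2 = 28.73 kHz, folds to fs − 51.26 kHz = 6.2 kHz.
63.66 kHz mod fs = 6.2 kHz.
6.2 kHz ≤ fs/2 = 28.73 kHz, appears at 6.2 kHz.
6.54 kHz ≤ fs/2 = 28.73 kHz, passes unchanged.
63.66 kHz and 108.72 kHz both map to 6.2 kHz.

6.2 kHz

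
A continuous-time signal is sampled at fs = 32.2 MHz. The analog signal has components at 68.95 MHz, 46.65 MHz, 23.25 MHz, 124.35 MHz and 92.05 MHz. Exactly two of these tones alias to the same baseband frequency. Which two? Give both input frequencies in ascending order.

fs/2 = 16.1 MHz.
68.95 MHz mod fs = 4.55 MHz.
4.55 MHz ≤ fs/2 = 16.1 MHz, appears at 4.55 MHz.
46.65 MHz mod fs = 14.45 MHz.
14.45 MHz ≤ fs/2 = 16.1 MHz, appears at 14.45 MHz.
23.25 MHz > fs/2 = 16.1 MHz, folds to fs − 23.25 MHz = 8.95 MHz.
124.35 MHz mod fs = 27.75 MHz.
27.75 MHz > fs/2 = 16.1 MHz, folds to fs − 27.75 MHz = 4.45 MHz.
92.05 MHz mod fs = 27.65 MHz.
27.65 MHz > fs/2 = 16.1 MHz, folds to fs − 27.65 MHz = 4.55 MHz.
68.95 MHz and 92.05 MHz both map to 4.55 MHz.

68.95 MHz, 92.05 MHz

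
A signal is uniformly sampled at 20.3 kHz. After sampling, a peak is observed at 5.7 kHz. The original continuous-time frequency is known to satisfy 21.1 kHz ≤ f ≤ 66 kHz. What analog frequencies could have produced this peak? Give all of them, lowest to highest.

26 kHz, 34.9 kHz, 46.3 kHz, 55.2 kHz

Frequencies that alias to 5.7 kHz are k·fs ± 5.7 kHz for integer k ≥ 0.
k=0: 5.7 kHz.
k=1: 14.6 kHz, 26 kHz.
k=2: 34.9 kHz, 46.3 kHz.
k=3: 55.2 kHz, 66.6 kHz.
k=4: 75.5 kHz, 86.9 kHz.
Within [21.1 kHz, 66 kHz]: 26 kHz, 34.9 kHz, 46.3 kHz, 55.2 kHz.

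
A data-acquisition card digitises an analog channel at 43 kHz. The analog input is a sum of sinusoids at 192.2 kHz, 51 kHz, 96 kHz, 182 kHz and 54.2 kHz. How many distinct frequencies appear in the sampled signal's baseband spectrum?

fs/2 = 21.5 kHz.
192.2 kHz mod fs = 20.2 kHz.
20.2 kHz ≤ fs/2 = 21.5 kHz, appears at 20.2 kHz.
51 kHz mod fs = 8 kHz.
8 kHz ≤ fs/2 = 21.5 kHz, appears at 8 kHz.
96 kHz mod fs = 10 kHz.
10 kHz ≤ fs/2 = 21.5 kHz, appears at 10 kHz.
182 kHz mod fs = 10 kHz.
10 kHz ≤ fs/2 = 21.5 kHz, appears at 10 kHz.
54.2 kHz mod fs = 11.2 kHz.
11.2 kHz ≤ fs/2 = 21.5 kHz, appears at 11.2 kHz.
Distinct values: {8 kHz, 10 kHz, 11.2 kHz, 20.2 kHz} → 4.

4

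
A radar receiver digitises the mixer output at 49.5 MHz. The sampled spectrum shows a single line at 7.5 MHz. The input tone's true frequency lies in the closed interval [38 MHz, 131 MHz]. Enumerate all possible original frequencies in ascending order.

Frequencies that alias to 7.5 MHz are k·fs ± 7.5 MHz for integer k ≥ 0.
k=0: 7.5 MHz.
k=1: 42 MHz, 57 MHz.
k=2: 91.5 MHz, 106.5 MHz.
k=3: 141 MHz, 156 MHz.
Within [38 MHz, 131 MHz]: 42 MHz, 57 MHz, 91.5 MHz, 106.5 MHz.

42 MHz, 57 MHz, 91.5 MHz, 106.5 MHz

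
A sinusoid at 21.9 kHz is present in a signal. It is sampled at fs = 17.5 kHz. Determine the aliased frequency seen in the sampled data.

21.9 kHz mod fs = 4.4 kHz.
4.4 kHz ≤ fs/2 = 8.75 kHz, appears at 4.4 kHz.

4.4 kHz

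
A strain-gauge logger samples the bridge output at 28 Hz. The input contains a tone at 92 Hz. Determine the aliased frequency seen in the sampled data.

8 Hz

92 Hz mod fs = 8 Hz.
8 Hz ≤ fs/2 = 14 Hz, appears at 8 Hz.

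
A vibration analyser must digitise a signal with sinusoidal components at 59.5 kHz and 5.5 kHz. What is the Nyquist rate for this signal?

Highest-frequency component: 59.5 kHz.
Nyquist rate = 2 × 59.5 kHz = 119 kHz.

119 kHz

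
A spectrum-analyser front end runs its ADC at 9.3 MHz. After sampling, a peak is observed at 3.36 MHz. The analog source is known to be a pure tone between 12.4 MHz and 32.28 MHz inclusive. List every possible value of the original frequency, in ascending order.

Frequencies that alias to 3.36 MHz are k·fs ± 3.36 MHz for integer k ≥ 0.
k=0: 3.36 MHz.
k=1: 5.94 MHz, 12.66 MHz.
k=2: 15.24 MHz, 21.96 MHz.
k=3: 24.54 MHz, 31.26 MHz.
k=4: 33.84 MHz, 40.56 MHz.
Within [12.4 MHz, 32.28 MHz]: 12.66 MHz, 15.24 MHz, 21.96 MHz, 24.54 MHz, 31.26 MHz.

12.66 MHz, 15.24 MHz, 21.96 MHz, 24.54 MHz, 31.26 MHz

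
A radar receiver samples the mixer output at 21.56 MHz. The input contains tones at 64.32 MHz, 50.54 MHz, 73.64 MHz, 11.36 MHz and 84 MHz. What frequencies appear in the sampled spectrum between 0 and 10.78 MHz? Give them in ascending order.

0.36 MHz, 2.24 MHz, 7.42 MHz, 8.96 MHz, 10.2 MHz

fs/2 = 10.78 MHz.
64.32 MHz mod fs = 21.2 MHz.
21.2 MHz > fs/2 = 10.78 MHz, folds to fs − 21.2 MHz = 0.36 MHz.
50.54 MHz mod fs = 7.42 MHz.
7.42 MHz ≤ fs/2 = 10.78 MHz, appears at 7.42 MHz.
73.64 MHz mod fs = 8.96 MHz.
8.96 MHz ≤ fs/2 = 10.78 MHz, appears at 8.96 MHz.
11.36 MHz > fs/2 = 10.78 MHz, folds to fs − 11.36 MHz = 10.2 MHz.
84 MHz mod fs = 19.32 MHz.
19.32 MHz > fs/2 = 10.78 MHz, folds to fs − 19.32 MHz = 2.24 MHz.
Distinct values: {0.36 MHz, 2.24 MHz, 7.42 MHz, 8.96 MHz, 10.2 MHz}.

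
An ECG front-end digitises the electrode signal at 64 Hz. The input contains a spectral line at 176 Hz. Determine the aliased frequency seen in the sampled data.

16 Hz

176 Hz mod fs = 48 Hz.
48 Hz > fs/2 = 32 Hz, folds to fs − 48 Hz = 16 Hz.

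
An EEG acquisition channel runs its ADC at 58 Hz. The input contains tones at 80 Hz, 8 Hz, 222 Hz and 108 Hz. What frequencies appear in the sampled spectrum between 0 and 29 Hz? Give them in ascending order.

fs/2 = 29 Hz.
80 Hz mod fs = 22 Hz.
22 Hz ≤ fs/2 = 29 Hz, appears at 22 Hz.
8 Hz ≤ fs/2 = 29 Hz, passes unchanged.
222 Hz mod fs = 48 Hz.
48 Hz > fs/2 = 29 Hz, folds to fs − 48 Hz = 10 Hz.
108 Hz mod fs = 50 Hz.
50 Hz > fs/2 = 29 Hz, folds to fs − 50 Hz = 8 Hz.
Distinct values: {8 Hz, 10 Hz, 22 Hz}.

8 Hz, 10 Hz, 22 Hz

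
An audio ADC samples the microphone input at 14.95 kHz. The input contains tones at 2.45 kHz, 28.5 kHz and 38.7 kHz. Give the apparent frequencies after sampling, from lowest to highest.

fs/2 = 7.475 kHz.
2.45 kHz ≤ fs/2 = 7.475 kHz, passes unchanged.
28.5 kHz mod fs = 13.55 kHz.
13.55 kHz > fs/2 = 7.475 kHz, folds to fs − 13.55 kHz = 1.4 kHz.
38.7 kHz mod fs = 8.8 kHz.
8.8 kHz > fs/2 = 7.475 kHz, folds to fs − 8.8 kHz = 6.15 kHz.
Distinct values: {1.4 kHz, 2.45 kHz, 6.15 kHz}.

1.4 kHz, 2.45 kHz, 6.15 kHz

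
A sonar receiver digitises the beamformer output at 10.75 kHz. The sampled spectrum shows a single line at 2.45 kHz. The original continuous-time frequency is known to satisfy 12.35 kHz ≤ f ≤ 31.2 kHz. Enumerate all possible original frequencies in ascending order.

13.2 kHz, 19.05 kHz, 23.95 kHz, 29.8 kHz

Frequencies that alias to 2.45 kHz are k·fs ± 2.45 kHz for integer k ≥ 0.
k=0: 2.45 kHz.
k=1: 8.3 kHz, 13.2 kHz.
k=2: 19.05 kHz, 23.95 kHz.
k=3: 29.8 kHz, 34.7 kHz.
k=4: 40.55 kHz, 45.45 kHz.
Within [12.35 kHz, 31.2 kHz]: 13.2 kHz, 19.05 kHz, 23.95 kHz, 29.8 kHz.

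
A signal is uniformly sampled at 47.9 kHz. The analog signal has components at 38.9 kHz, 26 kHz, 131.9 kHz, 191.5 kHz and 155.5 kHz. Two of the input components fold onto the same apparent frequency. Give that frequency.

11.8 kHz

fs/2 = 23.95 kHz.
38.9 kHz > fs/2 = 23.95 kHz, folds to fs − 38.9 kHz = 9 kHz.
26 kHz > fs/2 = 23.95 kHz, folds to fs − 26 kHz = 21.9 kHz.
131.9 kHz mod fs = 36.1 kHz.
36.1 kHz > fs/2 = 23.95 kHz, folds to fs − 36.1 kHz = 11.8 kHz.
191.5 kHz mod fs = 47.8 kHz.
47.8 kHz > fs/2 = 23.95 kHz, folds to fs − 47.8 kHz = 0.1 kHz.
155.5 kHz mod fs = 11.8 kHz.
11.8 kHz ≤ fs/2 = 23.95 kHz, appears at 11.8 kHz.
131.9 kHz and 155.5 kHz both map to 11.8 kHz.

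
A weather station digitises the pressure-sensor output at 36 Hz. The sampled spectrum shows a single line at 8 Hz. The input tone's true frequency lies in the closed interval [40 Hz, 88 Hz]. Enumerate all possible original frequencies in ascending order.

Frequencies that alias to 8 Hz are k·fs ± 8 Hz for integer k ≥ 0.
k=0: 8 Hz.
k=1: 28 Hz, 44 Hz.
k=2: 64 Hz, 80 Hz.
k=3: 100 Hz, 116 Hz.
Within [40 Hz, 88 Hz]: 44 Hz, 64 Hz, 80 Hz.

44 Hz, 64 Hz, 80 Hz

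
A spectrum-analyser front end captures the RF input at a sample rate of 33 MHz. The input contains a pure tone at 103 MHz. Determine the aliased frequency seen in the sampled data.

103 MHz mod fs = 4 MHz.
4 MHz ≤ fs/2 = 16.5 MHz, appears at 4 MHz.

4 MHz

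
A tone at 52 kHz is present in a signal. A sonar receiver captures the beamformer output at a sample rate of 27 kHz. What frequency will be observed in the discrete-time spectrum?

52 kHz mod fs = 25 kHz.
25 kHz > fs/2 = 13.5 kHz, folds to fs − 25 kHz = 2 kHz.

2 kHz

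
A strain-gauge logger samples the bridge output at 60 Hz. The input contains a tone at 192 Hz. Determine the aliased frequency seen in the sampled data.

12 Hz

192 Hz mod fs = 12 Hz.
12 Hz ≤ fs/2 = 30 Hz, appears at 12 Hz.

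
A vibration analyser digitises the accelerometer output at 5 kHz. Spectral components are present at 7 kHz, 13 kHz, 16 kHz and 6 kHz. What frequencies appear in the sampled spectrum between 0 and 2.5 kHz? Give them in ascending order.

1 kHz, 2 kHz

fs/2 = 2.5 kHz.
7 kHz mod fs = 2 kHz.
2 kHz ≤ fs/2 = 2.5 kHz, appears at 2 kHz.
13 kHz mod fs = 3 kHz.
3 kHz > fs/2 = 2.5 kHz, folds to fs − 3 kHz = 2 kHz.
16 kHz mod fs = 1 kHz.
1 kHz ≤ fs/2 = 2.5 kHz, appears at 1 kHz.
6 kHz mod fs = 1 kHz.
1 kHz ≤ fs/2 = 2.5 kHz, appears at 1 kHz.
Distinct values: {1 kHz, 2 kHz}.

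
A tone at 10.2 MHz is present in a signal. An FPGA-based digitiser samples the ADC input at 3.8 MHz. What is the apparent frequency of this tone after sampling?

10.2 MHz mod fs = 2.6 MHz.
2.6 MHz > fs/2 = 1.9 MHz, folds to fs − 2.6 MHz = 1.2 MHz.

1.2 MHz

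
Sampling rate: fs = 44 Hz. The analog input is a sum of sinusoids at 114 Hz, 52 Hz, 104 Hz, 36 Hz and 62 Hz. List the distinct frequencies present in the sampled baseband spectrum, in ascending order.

8 Hz, 16 Hz, 18 Hz

fs/2 = 22 Hz.
114 Hz mod fs = 26 Hz.
26 Hz > fs/2 = 22 Hz, folds to fs − 26 Hz = 18 Hz.
52 Hz mod fs = 8 Hz.
8 Hz ≤ fs/2 = 22 Hz, appears at 8 Hz.
104 Hz mod fs = 16 Hz.
16 Hz ≤ fs/2 = 22 Hz, appears at 16 Hz.
36 Hz > fs/2 = 22 Hz, folds to fs − 36 Hz = 8 Hz.
62 Hz mod fs = 18 Hz.
18 Hz ≤ fs/2 = 22 Hz, appears at 18 Hz.
Distinct values: {8 Hz, 16 Hz, 18 Hz}.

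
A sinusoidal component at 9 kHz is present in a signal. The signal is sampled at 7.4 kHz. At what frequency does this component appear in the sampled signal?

1.6 kHz

9 kHz mod fs = 1.6 kHz.
1.6 kHz ≤ fs/2 = 3.7 kHz, appears at 1.6 kHz.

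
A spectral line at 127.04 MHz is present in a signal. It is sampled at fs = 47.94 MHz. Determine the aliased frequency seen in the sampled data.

127.04 MHz mod fs = 31.16 MHz.
31.16 MHz > fs/2 = 23.97 MHz, folds to fs − 31.16 MHz = 16.78 MHz.

16.78 MHz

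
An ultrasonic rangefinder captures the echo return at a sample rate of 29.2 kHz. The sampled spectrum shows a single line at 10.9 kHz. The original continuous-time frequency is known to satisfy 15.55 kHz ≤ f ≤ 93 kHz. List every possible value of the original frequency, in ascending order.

18.3 kHz, 40.1 kHz, 47.5 kHz, 69.3 kHz, 76.7 kHz

Frequencies that alias to 10.9 kHz are k·fs ± 10.9 kHz for integer k ≥ 0.
k=0: 10.9 kHz.
k=1: 18.3 kHz, 40.1 kHz.
k=2: 47.5 kHz, 69.3 kHz.
k=3: 76.7 kHz, 98.5 kHz.
k=4: 105.9 kHz, 127.7 kHz.
Within [15.55 kHz, 93 kHz]: 18.3 kHz, 40.1 kHz, 47.5 kHz, 69.3 kHz, 76.7 kHz.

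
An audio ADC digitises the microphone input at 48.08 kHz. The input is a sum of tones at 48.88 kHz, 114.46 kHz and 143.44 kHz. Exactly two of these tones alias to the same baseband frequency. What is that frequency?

fs/2 = 24.04 kHz.
48.88 kHz mod fs = 0.8 kHz.
0.8 kHz ≤ fs/2 = 24.04 kHz, appears at 0.8 kHz.
114.46 kHz mod fs = 18.3 kHz.
18.3 kHz ≤ fs/2 = 24.04 kHz, appears at 18.3 kHz.
143.44 kHz mod fs = 47.28 kHz.
47.28 kHz > fs/2 = 24.04 kHz, folds to fs − 47.28 kHz = 0.8 kHz.
48.88 kHz and 143.44 kHz both map to 0.8 kHz.

0.8 kHz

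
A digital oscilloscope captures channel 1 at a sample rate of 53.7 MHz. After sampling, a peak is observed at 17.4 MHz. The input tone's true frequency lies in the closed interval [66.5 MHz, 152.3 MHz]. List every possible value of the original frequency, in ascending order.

Frequencies that alias to 17.4 MHz are k·fs ± 17.4 MHz for integer k ≥ 0.
k=0: 17.4 MHz.
k=1: 36.3 MHz, 71.1 MHz.
k=2: 90 MHz, 124.8 MHz.
k=3: 143.7 MHz, 178.5 MHz.
k=4: 197.4 MHz, 232.2 MHz.
Within [66.5 MHz, 152.3 MHz]: 71.1 MHz, 90 MHz, 124.8 MHz, 143.7 MHz.

71.1 MHz, 90 MHz, 124.8 MHz, 143.7 MHz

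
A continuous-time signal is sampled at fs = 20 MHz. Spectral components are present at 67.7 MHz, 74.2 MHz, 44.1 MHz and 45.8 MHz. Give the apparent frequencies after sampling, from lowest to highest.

4.1 MHz, 5.8 MHz, 7.7 MHz

fs/2 = 10 MHz.
67.7 MHz mod fs = 7.7 MHz.
7.7 MHz ≤ fs/2 = 10 MHz, appears at 7.7 MHz.
74.2 MHz mod fs = 14.2 MHz.
14.2 MHz > fs/2 = 10 MHz, folds to fs − 14.2 MHz = 5.8 MHz.
44.1 MHz mod fs = 4.1 MHz.
4.1 MHz ≤ fs/2 = 10 MHz, appears at 4.1 MHz.
45.8 MHz mod fs = 5.8 MHz.
5.8 MHz ≤ fs/2 = 10 MHz, appears at 5.8 MHz.
Distinct values: {4.1 MHz, 5.8 MHz, 7.7 MHz}.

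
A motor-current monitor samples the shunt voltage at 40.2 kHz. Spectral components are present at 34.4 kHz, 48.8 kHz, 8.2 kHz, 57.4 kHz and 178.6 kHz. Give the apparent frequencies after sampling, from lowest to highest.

fs/2 = 20.1 kHz.
34.4 kHz > fs/2 = 20.1 kHz, folds to fs − 34.4 kHz = 5.8 kHz.
48.8 kHz mod fs = 8.6 kHz.
8.6 kHz ≤ fs/2 = 20.1 kHz, appears at 8.6 kHz.
8.2 kHz ≤ fs/2 = 20.1 kHz, passes unchanged.
57.4 kHz mod fs = 17.2 kHz.
17.2 kHz ≤ fs/2 = 20.1 kHz, appears at 17.2 kHz.
178.6 kHz mod fs = 17.8 kHz.
17.8 kHz ≤ fs/2 = 20.1 kHz, appears at 17.8 kHz.
Distinct values: {5.8 kHz, 8.2 kHz, 8.6 kHz, 17.2 kHz, 17.8 kHz}.

5.8 kHz, 8.2 kHz, 8.6 kHz, 17.2 kHz, 17.8 kHz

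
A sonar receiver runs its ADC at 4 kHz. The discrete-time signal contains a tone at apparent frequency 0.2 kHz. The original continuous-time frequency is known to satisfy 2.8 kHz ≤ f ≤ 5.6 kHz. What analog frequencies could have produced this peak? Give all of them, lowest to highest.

3.8 kHz, 4.2 kHz

Frequencies that alias to 0.2 kHz are k·fs ± 0.2 kHz for integer k ≥ 0.
k=0: 0.2 kHz.
k=1: 3.8 kHz, 4.2 kHz.
k=2: 7.8 kHz, 8.2 kHz.
Within [2.8 kHz, 5.6 kHz]: 3.8 kHz, 4.2 kHz.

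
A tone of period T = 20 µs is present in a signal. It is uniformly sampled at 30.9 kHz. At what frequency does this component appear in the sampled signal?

11.8 kHz

T = 20 µs → f = 1/T = 50 kHz.
50 kHz mod fs = 19.1 kHz.
19.1 kHz > fs/2 = 15.45 kHz, folds to fs − 19.1 kHz = 11.8 kHz.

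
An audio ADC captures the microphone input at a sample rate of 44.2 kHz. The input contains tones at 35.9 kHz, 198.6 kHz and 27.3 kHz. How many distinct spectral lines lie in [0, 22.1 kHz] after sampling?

fs/2 = 22.1 kHz.
35.9 kHz > fs/2 = 22.1 kHz, folds to fs − 35.9 kHz = 8.3 kHz.
198.6 kHz mod fs = 21.8 kHz.
21.8 kHz ≤ fs/2 = 22.1 kHz, appears at 21.8 kHz.
27.3 kHz > fs/2 = 22.1 kHz, folds to fs − 27.3 kHz = 16.9 kHz.
Distinct values: {8.3 kHz, 16.9 kHz, 21.8 kHz} → 3.

3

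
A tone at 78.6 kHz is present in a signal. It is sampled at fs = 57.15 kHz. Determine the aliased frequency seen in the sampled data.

78.6 kHz mod fs = 21.45 kHz.
21.45 kHz ≤ fs/2 = 28.575 kHz, appears at 21.45 kHz.

21.45 kHz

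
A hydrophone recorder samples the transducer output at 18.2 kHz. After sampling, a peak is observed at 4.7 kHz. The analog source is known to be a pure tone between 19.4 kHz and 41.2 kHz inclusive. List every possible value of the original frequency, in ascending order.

Frequencies that alias to 4.7 kHz are k·fs ± 4.7 kHz for integer k ≥ 0.
k=0: 4.7 kHz.
k=1: 13.5 kHz, 22.9 kHz.
k=2: 31.7 kHz, 41.1 kHz.
k=3: 49.9 kHz, 59.3 kHz.
Within [19.4 kHz, 41.2 kHz]: 22.9 kHz, 31.7 kHz, 41.1 kHz.

22.9 kHz, 31.7 kHz, 41.1 kHz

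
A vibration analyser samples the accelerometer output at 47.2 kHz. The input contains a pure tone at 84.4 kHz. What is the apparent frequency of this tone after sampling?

10 kHz

84.4 kHz mod fs = 37.2 kHz.
37.2 kHz > fs/2 = 23.6 kHz, folds to fs − 37.2 kHz = 10 kHz.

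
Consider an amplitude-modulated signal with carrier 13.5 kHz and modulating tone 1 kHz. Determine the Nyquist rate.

AM sidebands sit at fc ± fm = 12.5 kHz and 14.5 kHz.
Highest-frequency component: 14.5 kHz.
Nyquist rate = 2 × 14.5 kHz = 29 kHz.

29 kHz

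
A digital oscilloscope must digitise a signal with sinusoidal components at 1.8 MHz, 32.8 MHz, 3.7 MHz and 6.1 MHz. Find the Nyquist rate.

Highest-frequency component: 32.8 MHz.
Nyquist rate = 2 × 32.8 MHz = 65.6 MHz.

65.6 MHz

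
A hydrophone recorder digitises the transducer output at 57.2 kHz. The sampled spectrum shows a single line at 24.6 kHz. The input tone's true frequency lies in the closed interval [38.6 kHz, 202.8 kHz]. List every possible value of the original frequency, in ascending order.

81.8 kHz, 89.8 kHz, 139 kHz, 147 kHz, 196.2 kHz

Frequencies that alias to 24.6 kHz are k·fs ± 24.6 kHz for integer k ≥ 0.
k=0: 24.6 kHz.
k=1: 32.6 kHz, 81.8 kHz.
k=2: 89.8 kHz, 139 kHz.
k=3: 147 kHz, 196.2 kHz.
k=4: 204.2 kHz, 253.4 kHz.
Within [38.6 kHz, 202.8 kHz]: 81.8 kHz, 89.8 kHz, 139 kHz, 147 kHz, 196.2 kHz.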